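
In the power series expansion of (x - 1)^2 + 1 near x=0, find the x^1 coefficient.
Expand to order 1: (x - 1)^2 + 1 = 2 - 2·x + O(x^2).
The coefficient of x^1 is -2.

Final answer: -2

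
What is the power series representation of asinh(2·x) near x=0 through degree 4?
-4·x^3/3 + 2·x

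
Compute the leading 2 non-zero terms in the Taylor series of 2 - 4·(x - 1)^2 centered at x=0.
8·x - 2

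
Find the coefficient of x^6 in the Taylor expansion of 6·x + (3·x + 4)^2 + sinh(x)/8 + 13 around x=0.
Expand to order 6: 6·x + (3·x + 4)^2 + sinh(x)/8 + 13 = x^5/960 + x^3/48 + 9·x^2 + 241·x/8 + 29 + O(x^7).
The coefficient of x^6 is 0.

Final answer: 0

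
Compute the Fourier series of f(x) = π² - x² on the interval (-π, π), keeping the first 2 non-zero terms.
4·cos(x) + 2·π^2/3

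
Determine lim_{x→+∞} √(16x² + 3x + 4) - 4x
As x → +∞: multiply by the conjugate to get (3x+4)/(√(16x²+3x+4)+4x); the denominator ~ 8x, so the limit is 3/8.
Limit = 3/8.

Final answer: 3/8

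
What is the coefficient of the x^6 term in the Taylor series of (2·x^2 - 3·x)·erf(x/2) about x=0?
Expand to order 6: (2·x^2 - 3·x)·erf(x/2) = -3·x^6/(160·√(π)) - x^5/(6·√(π)) + x^4/(4·√(π)) + 2·x^3/√(π) - 3·x^2/√(π) + O(x^7).
The coefficient of x^6 is -3/(160·√(π)).

Final answer: -3/(160·√(π))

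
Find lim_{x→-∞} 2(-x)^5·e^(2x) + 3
The product is a 0·∞ indeterminate form at x → -∞.
Rewrite the product as 2(-x)^5 / e^(-2x) (an ∞/∞ form) and apply L'Hôpital, or use the standard hierarchy e^(2|x|) ≫ |(-x)^5| as x → -∞.
The indeterminate product → 0, so the limit = 3.

Final answer: 3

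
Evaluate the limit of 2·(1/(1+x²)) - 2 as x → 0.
Direct substitution at x = 0 gives 0.

Final answer: 0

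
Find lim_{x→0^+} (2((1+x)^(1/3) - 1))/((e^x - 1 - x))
Both numerator and denominator → 0 as x → 0^+; this is a 0/0 indeterminate form.
Expand each to leading order near x = 0: numerator ~ 2·x/3, denominator ~ x^2/2.
The limit of the ratio is ∞.

Final answer: ∞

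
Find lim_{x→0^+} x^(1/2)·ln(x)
This is a 0·∞ indeterminate form at x → 0⁺.
Rewrite the product as ln(x) / x^(-1/2) and apply L'Hôpital, or use the standard hierarchy x^(-1/2) ≫ |ln x| as x → 0⁺.
The indeterminate product → 0, so the limit = 0.

Final answer: 0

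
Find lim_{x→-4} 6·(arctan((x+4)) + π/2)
Direct substitution at x = -4 gives 3·π.

Final answer: 3·π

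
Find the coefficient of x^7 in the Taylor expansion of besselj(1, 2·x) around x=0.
Expand to order 7: besselj(1, 2·x) = -x^7/144 + x^5/12 - x^3/2 + x + O(x^8).
The coefficient of x^7 is -1/144.

Final answer: -1/144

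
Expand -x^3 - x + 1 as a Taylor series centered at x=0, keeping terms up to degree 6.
-x^3 - x + 1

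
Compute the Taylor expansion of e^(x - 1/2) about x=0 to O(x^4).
x^3·e^(-1/2)/6 + x^2·e^(-1/2)/2 + x·e^(-1/2) + e^(-1/2)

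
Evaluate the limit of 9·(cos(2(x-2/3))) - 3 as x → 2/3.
Direct substitution at x = 2/3 gives 6.

Final answer: 6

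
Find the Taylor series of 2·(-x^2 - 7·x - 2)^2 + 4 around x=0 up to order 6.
2·x^4 + 28·x^3 + 106·x^2 + 56·x + 12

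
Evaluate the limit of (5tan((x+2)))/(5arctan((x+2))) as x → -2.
Both numerator and denominator → 0 as x → -2; this is a 0/0 indeterminate form.
Expand each to leading order near x = -2: numerator ~ 5·(x + 2), denominator ~ 5·(x + 2).
The limit of the ratio is 1.

Final answer: 1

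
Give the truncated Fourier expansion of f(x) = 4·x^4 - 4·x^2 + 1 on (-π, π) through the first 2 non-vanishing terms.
(208 - 32·π^2)·cos(x) - 4·π^2/3 + 1 + 4·π^4/5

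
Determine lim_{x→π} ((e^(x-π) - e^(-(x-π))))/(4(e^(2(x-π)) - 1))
Both numerator and denominator → 0 as x → π; this is a 0/0 indeterminate form.
Expand each to leading order near x = π: numerator ~ 2·(x - π), denominator ~ 8·(x - π).
The limit of the ratio is 1/4.

Final answer: 1/4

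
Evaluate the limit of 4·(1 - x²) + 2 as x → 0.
Direct substitution at x = 0 gives 6.

Final answer: 6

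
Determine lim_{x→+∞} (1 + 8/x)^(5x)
As x → +∞: write (1 + 8/x)^(5x) = ((1 + 8/x)^x)^5 → (e^8)^5 = e^40.
Limit = e^(40).

Final answer: e^(40)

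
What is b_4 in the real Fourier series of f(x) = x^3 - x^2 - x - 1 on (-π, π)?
b_4 = (1/π) ∫_{-π}^{π} f(x)·sin(4x) dx.
Evaluate the integral (use parity and integration by parts as needed): b_4 = 11/16 - π^2/2.

Final answer: 11/16 - π^2/2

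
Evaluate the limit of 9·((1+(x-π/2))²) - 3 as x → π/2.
Direct substitution at x = π/2 gives 6.

Final answer: 6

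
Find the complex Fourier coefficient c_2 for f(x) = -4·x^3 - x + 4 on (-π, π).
Compute the real Fourier coefficients first: a_2 = 0, b_2 = -5 + 4·π^2.
Then c_2 = (a_2 − i·b_2)/2 = -2·i·π^2 + 5·i/2.

Final answer: -2·i·π^2 + 5·i/2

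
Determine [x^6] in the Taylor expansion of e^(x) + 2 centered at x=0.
Expand to order 6: e^(x) + 2 = x^6/720 + x^5/120 + x^4/24 + x^3/6 + x^2/2 + x + 3 + O(x^7).
The coefficient of x^6 is 1/720.

Final answer: 1/720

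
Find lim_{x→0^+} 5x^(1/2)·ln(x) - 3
The product is a 0·∞ indeterminate form at x → 0⁺.
Rewrite the product as 5·ln(x) / x^(-1/2) and apply L'Hôpital, or use the standard hierarchy x^(-1/2) ≫ |ln x| as x → 0⁺.
The indeterminate product → 0, so the limit = -3.

Final answer: -3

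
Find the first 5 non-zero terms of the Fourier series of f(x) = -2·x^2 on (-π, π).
8·cos(x) - 2·cos(2·x) + 8·cos(3·x)/9 - cos(4·x)/2 - 2·π^2/3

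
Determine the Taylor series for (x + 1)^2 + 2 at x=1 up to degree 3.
6 + 4·(x - 1) + (x - 1)^2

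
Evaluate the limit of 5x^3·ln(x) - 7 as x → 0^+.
The product is a 0·∞ indeterminate form at x → 0⁺.
Rewrite the product as 5·ln(x) / x^(-3) and apply L'Hôpital, or use the standard hierarchy x^(-3) ≫ |ln x| as x → 0⁺.
The indeterminate product → 0, so the limit = -7.

Final answer: -7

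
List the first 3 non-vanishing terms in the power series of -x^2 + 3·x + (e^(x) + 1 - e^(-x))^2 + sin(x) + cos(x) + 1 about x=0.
5·x^2/2 + 8·x + 3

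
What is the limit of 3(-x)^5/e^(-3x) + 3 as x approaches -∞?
The quotient is an ∞/∞ indeterminate form as x → -∞.
Compare growth rates of the dominant terms (exponentials ≫ polynomials ≫ logarithms), or apply L'Hôpital's rule; the quotient → 0.
Adding the constant: 0 + 3 = 3. Limit = 3.

Final answer: 3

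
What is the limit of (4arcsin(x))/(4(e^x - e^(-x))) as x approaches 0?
Both numerator and denominator → 0 as x → 0; this is a 0/0 indeterminate form.
Expand each to leading order near x = 0: numerator ~ 4·x, denominator ~ 8·x.
The limit of the ratio is 1/2.

Final answer: 1/2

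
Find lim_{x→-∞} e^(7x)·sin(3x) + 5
Evaluate the dominant behaviour as x → -∞; each term tends to a finite value or vanishes.
Limit = 5.

Final answer: 5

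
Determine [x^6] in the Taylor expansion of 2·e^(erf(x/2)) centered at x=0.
Expand to order 6: 2·e^(erf(x/2)) = x^6·(-1/(36·π^2) + 1/(360·π^3) + 7/(360·π)) + x^5·(-1/(12·π^(3/2)) + 1/(60·π^(5/2)) + 1/(80·√(π))) + x^4·(-1/(6·π) + 1/(12·π^2)) + x^3·(-1/(6·√(π)) + 1/(3·π^(3/2))) + x^2/π + 2·x/√(π) + 2 + O(x^7).
The coefficient of x^6 is -1/(36·π^2) + 1/(360·π^3) + 7/(360·π).

Final answer: -1/(36·π^2) + 1/(360·π^3) + 7/(360·π)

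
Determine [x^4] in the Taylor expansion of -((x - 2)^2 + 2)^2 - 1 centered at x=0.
Expand to order 4: -((x - 2)^2 + 2)^2 - 1 = -x^4 + 8·x^3 - 28·x^2 + 48·x - 37 + O(x^5).
The coefficient of x^4 is -1.

Final answer: -1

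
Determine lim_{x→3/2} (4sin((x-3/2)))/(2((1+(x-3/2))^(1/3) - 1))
Both numerator and denominator → 0 as x → 3/2; this is a 0/0 indeterminate form.
Expand each to leading order near x = 3/2: numerator ~ 4·(x - 3/2), denominator ~ 2·(x - 3/2)/3.
The limit of the ratio is 6.

Final answer: 6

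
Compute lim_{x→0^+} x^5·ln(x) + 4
The product is a 0·∞ indeterminate form at x → 0⁺.
Rewrite the product as ln(x) / x^(-5) and apply L'Hôpital, or use the standard hierarchy x^(-5) ≫ |ln x| as x → 0⁺.
The indeterminate product → 0, so the limit = 4.

Final answer: 4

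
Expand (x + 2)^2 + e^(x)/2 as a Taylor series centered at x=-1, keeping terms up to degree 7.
(1 + 2·e)·e^(-1)/2 + (1 + 4·e)·e^(-1)·(x + 1)/2 + (1 + 4·e)·e^(-1)·(x + 1)^2/4 + e^(-1)·(x + 1)^3/12 + e^(-1)·(x + 1)^4/48 + e^(-1)·(x + 1)^5/240 + e^(-1)·(x + 1)^6/1440 + e^(-1)·(x + 1)^7/10080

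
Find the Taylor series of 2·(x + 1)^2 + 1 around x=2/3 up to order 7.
59/9 + 20·(x - 2/3)/3 + 2·(x - 2/3)^2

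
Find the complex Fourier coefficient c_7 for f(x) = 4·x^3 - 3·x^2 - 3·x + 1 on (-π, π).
Compute the real Fourier coefficients first: a_7 = 12/49, b_7 = -342/343 + 8·π^2/7.
Then c_7 = (a_7 − i·b_7)/2 = 6/49 - 4·i·π^2/7 + 171·i/343.

Final answer: 6/49 - 4·i·π^2/7 + 171·i/343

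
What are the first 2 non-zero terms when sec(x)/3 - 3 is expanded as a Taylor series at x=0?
x^2/6 - 8/3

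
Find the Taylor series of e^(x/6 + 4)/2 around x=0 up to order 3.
x^3·e^(4)/2592 + x^2·e^(4)/144 + x·e^(4)/12 + e^(4)/2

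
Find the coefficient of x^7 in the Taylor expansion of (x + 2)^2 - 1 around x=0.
Expand to order 7: (x + 2)^2 - 1 = x^2 + 4·x + 3 + O(x^8).
The coefficient of x^7 is 0.

Final answer: 0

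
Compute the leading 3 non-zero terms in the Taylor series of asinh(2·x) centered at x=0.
12·x^5/5 - 4·x^3/3 + 2·x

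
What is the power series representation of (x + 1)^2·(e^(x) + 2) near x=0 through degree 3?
13·x^3/6 + 11·x^2/2 + 7·x + 3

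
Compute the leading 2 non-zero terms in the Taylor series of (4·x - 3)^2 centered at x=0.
9 - 24·x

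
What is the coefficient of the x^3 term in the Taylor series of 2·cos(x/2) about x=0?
Expand to order 3: 2·cos(x/2) = 2 - x^2/4 + O(x^4).
The coefficient of x^3 is 0.

Final answer: 0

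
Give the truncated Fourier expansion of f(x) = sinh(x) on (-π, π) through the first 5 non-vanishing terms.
sin(x)·sinh(π)/π - 4·sin(2·x)·sinh(π)/(5·π) + 3·sin(3·x)·sinh(π)/(5·π) - 8·sin(4·x)·sinh(π)/(17·π) + 5·sin(5·x)·sinh(π)/(13·π)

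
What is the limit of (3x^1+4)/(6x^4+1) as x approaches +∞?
This is an ∞/∞ indeterminate form as x → +∞.
Divide numerator and denominator by x^4 and let the lower-order terms vanish; the numerator's degree 1 is below the denominator's degree 4, so the quotient → 0.
Limit = 0.

Final answer: 0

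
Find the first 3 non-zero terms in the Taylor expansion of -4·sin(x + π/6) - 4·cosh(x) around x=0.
-x^2 - 2·√(3)·x - 6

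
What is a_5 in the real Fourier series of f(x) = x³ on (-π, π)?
a_5 = (1/π) ∫_{-π}^{π} f(x)·cos(5x) dx.
Evaluate the integral (use parity and integration by parts as needed): a_5 = 0.

Final answer: 0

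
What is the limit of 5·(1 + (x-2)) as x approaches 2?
Direct substitution at x = 2 gives 5.

Final answer: 5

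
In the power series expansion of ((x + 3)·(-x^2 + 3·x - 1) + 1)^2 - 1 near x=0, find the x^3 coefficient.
Expand to order 3: ((x + 3)·(-x^2 + 3·x - 1) + 1)^2 - 1 = 4·x^3 + 64·x^2 - 32·x + 3 + O(x^4).
The coefficient of x^3 is 4.

Final answer: 4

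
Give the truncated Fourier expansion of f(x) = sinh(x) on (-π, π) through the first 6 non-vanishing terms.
sin(x)·sinh(π)/π - 4·sin(2·x)·sinh(π)/(5·π) + 3·sin(3·x)·sinh(π)/(5·π) - 8·sin(4·x)·sinh(π)/(17·π) + 5·sin(5·x)·sinh(π)/(13·π) - 12·sin(6·x)·sinh(π)/(37·π)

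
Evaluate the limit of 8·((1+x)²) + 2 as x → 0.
Direct substitution at x = 0 gives 10.

Final answer: 10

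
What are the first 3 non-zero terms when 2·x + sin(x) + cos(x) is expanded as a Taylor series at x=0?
-x^2/2 + 3·x + 1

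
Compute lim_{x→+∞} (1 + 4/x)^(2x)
As x → +∞: write (1 + 4/x)^(2x) = ((1 + 4/x)^x)^2 → (e^4)^2 = e^8.
Limit = e^(8).

Final answer: e^(8)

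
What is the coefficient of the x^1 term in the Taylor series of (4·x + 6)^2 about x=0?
Expand to order 1: (4·x + 6)^2 = 48·x + 36 + O(x^2).
The coefficient of x^1 is 48.

Final answer: 48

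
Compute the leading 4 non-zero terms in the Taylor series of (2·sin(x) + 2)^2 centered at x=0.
-4·x^3/3 + 4·x^2 + 8·x + 4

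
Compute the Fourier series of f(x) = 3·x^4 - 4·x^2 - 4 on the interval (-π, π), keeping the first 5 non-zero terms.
(160 - 24·π^2)·cos(x) + (-13 + 6·π^2)·cos(2·x) + (32/9 - 8·π^2/3)·cos(3·x) + (-25/16 + 3·π^2/2)·cos(4·x) - 4·π^2/3 - 4 + 3·π^4/5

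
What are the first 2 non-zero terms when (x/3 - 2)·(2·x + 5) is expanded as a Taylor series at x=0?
-7·x/3 - 10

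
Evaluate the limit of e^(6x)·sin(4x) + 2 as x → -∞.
Evaluate the dominant behaviour as x → -∞; each term tends to a finite value or vanishes.
Limit = 2.

Final answer: 2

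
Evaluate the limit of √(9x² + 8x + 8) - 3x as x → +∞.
As x → +∞: multiply by the conjugate to get (8x+8)/(√(9x²+8x+8)+3x); the denominator ~ 6x, so the limit is 8/6 = 4/3.
Limit = 4/3.

Final answer: 4/3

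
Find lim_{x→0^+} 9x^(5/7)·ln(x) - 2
The product is a 0·∞ indeterminate form at x → 0⁺.
Rewrite the product as 9·ln(x) / x^(-5/7) and apply L'Hôpital, or use the standard hierarchy x^(-5/7) ≫ |ln x| as x → 0⁺.
The indeterminate product → 0, so the limit = -2.

Final answer: -2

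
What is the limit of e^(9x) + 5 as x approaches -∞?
Evaluate the dominant behaviour as x → -∞; each term tends to a finite value or vanishes.
Limit = 5.

Final answer: 5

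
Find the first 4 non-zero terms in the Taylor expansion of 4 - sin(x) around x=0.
-x^5/120 + x^3/6 - x + 4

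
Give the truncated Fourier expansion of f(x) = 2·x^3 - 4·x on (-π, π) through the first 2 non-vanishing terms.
(-32 + 4·π^2)·sin(x) + (7 - 2·π^2)·sin(2·x)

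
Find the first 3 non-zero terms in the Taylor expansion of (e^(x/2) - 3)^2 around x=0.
-x^2/4 - 2·x + 4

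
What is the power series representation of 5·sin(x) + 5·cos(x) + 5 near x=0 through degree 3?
-5·x^3/6 - 5·x^2/2 + 5·x + 10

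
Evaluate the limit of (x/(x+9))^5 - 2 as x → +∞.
As x → +∞: x/(x+9) = 1/(1 + 9/x) → 1, and the 5th power of a limit-1 base also → 1; with the additive constant, 1 - 2 = -1.
Limit = -1.

Final answer: -1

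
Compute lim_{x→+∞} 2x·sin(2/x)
As x → +∞: let u = 2/x → 0⁺; then 2·x·sin(2/x) = 2·2·sin(u)/u → 2·2·1 = 4.
Limit = 4.

Final answer: 4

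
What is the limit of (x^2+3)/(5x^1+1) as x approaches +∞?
This is an ∞/∞ indeterminate form as x → +∞.
Divide numerator and denominator by x^2 and let the lower-order terms vanish; the numerator's degree 2 exceeds the denominator's degree 1, so the quotient diverges.
Limit = ∞.

Final answer: ∞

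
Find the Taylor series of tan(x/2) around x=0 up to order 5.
x^5/240 + x^3/24 + x/2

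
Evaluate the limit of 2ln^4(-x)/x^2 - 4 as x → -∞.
The quotient is an ∞/∞ indeterminate form as x → -∞.
Compare growth rates of the dominant terms (exponentials ≫ polynomials ≫ logarithms), or apply L'Hôpital's rule; the quotient → 0.
Adding the constant: 0 - 4 = -4. Limit = -4.

Final answer: -4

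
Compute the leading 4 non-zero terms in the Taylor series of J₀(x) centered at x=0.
-x^6/2304 + x^4/64 - x^2/4 + 1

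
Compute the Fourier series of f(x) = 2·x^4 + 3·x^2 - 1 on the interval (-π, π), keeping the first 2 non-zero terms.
(84 - 16·π^2)·cos(x) - 1 + π^2 + 2·π^4/5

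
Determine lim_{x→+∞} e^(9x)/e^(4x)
This is an ∞/∞ indeterminate form as x → +∞.
Rewrite e^(9x)/e^(4x) = e^((9−4)x) = e^(5x); the exponent coefficient is 5 > 0 so e^(5x) → ∞.
Limit = ∞.

Final answer: ∞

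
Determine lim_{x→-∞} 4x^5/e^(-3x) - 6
The quotient is an ∞/∞ indeterminate form as x → -∞.
Compare growth rates of the dominant terms (exponentials ≫ polynomials ≫ logarithms), or apply L'Hôpital's rule; the quotient → 0.
Adding the constant: 0 - 6 = -6. Limit = -6.

Final answer: -6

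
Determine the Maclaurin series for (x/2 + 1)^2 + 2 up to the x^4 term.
x^2/4 + x + 3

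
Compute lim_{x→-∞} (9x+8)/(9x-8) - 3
Evaluate the dominant behaviour as x → -∞; each term tends to a finite value or vanishes.
Limit = -2.

Final answer: -2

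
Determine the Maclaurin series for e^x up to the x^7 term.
x^7/5040 + x^6/720 + x^5/120 + x^4/24 + x^3/6 + x^2/2 + x + 1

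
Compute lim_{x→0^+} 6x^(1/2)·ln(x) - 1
The product is a 0·∞ indeterminate form at x → 0⁺.
Rewrite the product as 6·ln(x) / x^(-1/2) and apply L'Hôpital, or use the standard hierarchy x^(-1/2) ≫ |ln x| as x → 0⁺.
The indeterminate product → 0, so the limit = -1.

Final answer: -1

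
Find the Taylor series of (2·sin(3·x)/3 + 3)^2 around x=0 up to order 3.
-18·x^3 + 4·x^2 + 12·x + 9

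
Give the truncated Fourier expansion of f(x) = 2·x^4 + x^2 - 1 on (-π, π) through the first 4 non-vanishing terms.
(92 - 16·π^2)·cos(x) + (-5 + 4·π^2)·cos(2·x) + (20/27 - 16·π^2/9)·cos(3·x) - 1 + π^2/3 + 2·π^4/5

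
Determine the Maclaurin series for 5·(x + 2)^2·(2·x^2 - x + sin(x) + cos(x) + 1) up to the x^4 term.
5·x^4 + 80·x^3/3 + 40·x^2 + 40·x + 40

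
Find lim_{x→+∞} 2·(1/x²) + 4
Evaluate the dominant behaviour as x → +∞; each term tends to a finite value or vanishes.
Limit = 4.

Final answer: 4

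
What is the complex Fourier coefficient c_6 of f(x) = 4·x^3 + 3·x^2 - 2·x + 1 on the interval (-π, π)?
Compute the real Fourier coefficients first: a_6 = 1/3, b_6 = 8/9 - 4·π^2/3.
Then c_6 = (a_6 − i·b_6)/2 = 1/6 - 4·i/9 + 2·i·π^2/3.

Final answer: 1/6 - 4·i/9 + 2·i·π^2/3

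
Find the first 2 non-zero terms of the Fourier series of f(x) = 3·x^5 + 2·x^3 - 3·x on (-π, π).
(-116·π^2 + 6·π^4 + 690)·sin(x) + (-3·π^4 - 33/2 + 13·π^2)·sin(2·x)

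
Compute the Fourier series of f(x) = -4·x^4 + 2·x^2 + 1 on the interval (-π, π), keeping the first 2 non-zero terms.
(-200 + 32·π^2)·cos(x) - 4·π^4/5 + 1 + 2·π^2/3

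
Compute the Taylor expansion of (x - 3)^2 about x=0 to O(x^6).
x^2 - 6·x + 9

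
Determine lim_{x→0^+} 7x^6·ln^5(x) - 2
The product is a 0·∞ indeterminate form at x → 0⁺.
Rewrite the product as 7·ln^5(x) / x^(-6) and apply L'Hôpital, or use the standard hierarchy x^(-6) ≫ |ln x|^5 as x → 0⁺.
The indeterminate product → 0, so the limit = -2.

Final answer: -2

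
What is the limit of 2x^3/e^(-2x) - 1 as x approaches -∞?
The quotient is an ∞/∞ indeterminate form as x → -∞.
Compare growth rates of the dominant terms (exponentials ≫ polynomials ≫ logarithms), or apply L'Hôpital's rule; the quotient → 0.
Adding the constant: 0 - 1 = -1. Limit = -1.

Final answer: -1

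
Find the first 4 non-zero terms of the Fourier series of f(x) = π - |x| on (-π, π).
4·cos(x)/π + 4·cos(3·x)/(9·π) + 4·cos(5·x)/(25·π) + π/2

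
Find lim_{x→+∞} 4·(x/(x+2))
Evaluate the dominant behaviour as x → +∞; each term tends to a finite value or vanishes.
Limit = 4.

Final answer: 4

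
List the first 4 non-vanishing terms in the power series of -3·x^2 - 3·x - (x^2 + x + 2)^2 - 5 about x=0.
-2·x^3 - 8·x^2 - 7·x - 9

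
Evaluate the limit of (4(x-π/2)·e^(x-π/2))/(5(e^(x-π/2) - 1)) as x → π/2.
Both numerator and denominator → 0 as x → π/2; this is a 0/0 indeterminate form.
Expand each to leading order near x = π/2: numerator ~ 4·(x - π/2), denominator ~ 5·(x - π/2).
The limit of the ratio is 4/5.

Final answer: 4/5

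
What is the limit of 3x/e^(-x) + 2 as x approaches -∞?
The quotient is an ∞/∞ indeterminate form as x → -∞.
Compare growth rates of the dominant terms (exponentials ≫ polynomials ≫ logarithms), or apply L'Hôpital's rule; the quotient → 0.
Adding the constant: 0 + 2 = 2. Limit = 2.

Final answer: 2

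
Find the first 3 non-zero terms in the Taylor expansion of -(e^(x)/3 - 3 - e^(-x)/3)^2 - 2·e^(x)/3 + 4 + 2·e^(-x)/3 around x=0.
-4·x^2/9 + 8·x/3 - 5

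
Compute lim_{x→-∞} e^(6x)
Evaluate the dominant behaviour as x → -∞; each term tends to a finite value or vanishes.
Limit = 0.

Final answer: 0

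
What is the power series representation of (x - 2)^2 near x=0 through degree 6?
x^2 - 4·x + 4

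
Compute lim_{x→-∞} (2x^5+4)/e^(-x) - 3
The quotient is an ∞/∞ indeterminate form as x → -∞.
Compare growth rates of the dominant terms (exponentials ≫ polynomials ≫ logarithms), or apply L'Hôpital's rule; the quotient → 0.
Adding the constant: 0 - 3 = -3. Limit = -3.

Final answer: -3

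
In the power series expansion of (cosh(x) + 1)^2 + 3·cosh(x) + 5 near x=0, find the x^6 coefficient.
Expand to order 6: (cosh(x) + 1)^2 + 3·cosh(x) + 5 = 37·x^6/720 + 13·x^4/24 + 7·x^2/2 + 12 + O(x^7).
The coefficient of x^6 is 37/720.

Final answer: 37/720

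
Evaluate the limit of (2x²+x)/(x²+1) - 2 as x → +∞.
Evaluate the dominant behaviour as x → +∞; each term tends to a finite value or vanishes.
Limit = 0.

Final answer: 0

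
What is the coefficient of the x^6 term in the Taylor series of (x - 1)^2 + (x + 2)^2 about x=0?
Expand to order 6: (x - 1)^2 + (x + 2)^2 = 2·x^2 + 2·x + 5 + O(x^7).
The coefficient of x^6 is 0.

Final answer: 0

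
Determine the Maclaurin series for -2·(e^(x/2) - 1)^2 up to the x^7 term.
-x^7/2560 - 31·x^6/11520 - x^5/64 - 7·x^4/96 - x^3/4 - x^2/2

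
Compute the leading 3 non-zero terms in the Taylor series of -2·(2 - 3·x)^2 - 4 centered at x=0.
-18·x^2 + 24·x - 12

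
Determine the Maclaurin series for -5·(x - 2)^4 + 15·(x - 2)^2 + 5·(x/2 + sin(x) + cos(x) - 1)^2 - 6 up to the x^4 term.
-25·x^4/4 + 65·x^3/2 - 375·x^2/4 + 100·x - 26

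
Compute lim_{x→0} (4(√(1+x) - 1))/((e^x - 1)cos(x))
Both numerator and denominator → 0 as x → 0; this is a 0/0 indeterminate form.
Expand each to leading order near x = 0: numerator ~ 2·x, denominator ~ x.
The limit of the ratio is 2.

Final answer: 2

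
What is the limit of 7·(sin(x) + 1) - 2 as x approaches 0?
Direct substitution at x = 0 gives 5.

Final answer: 5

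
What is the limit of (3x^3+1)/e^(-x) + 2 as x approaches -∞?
The quotient is an ∞/∞ indeterminate form as x → -∞.
Compare growth rates of the dominant terms (exponentials ≫ polynomials ≫ logarithms), or apply L'Hôpital's rule; the quotient → 0.
Adding the constant: 0 + 2 = 2. Limit = 2.

Final answer: 2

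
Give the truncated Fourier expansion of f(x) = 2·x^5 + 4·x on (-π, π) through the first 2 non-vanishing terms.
(-80·π^2 + 4·π^4 + 488)·sin(x) + (-2·π^4 - 19 + 10·π^2)·sin(2·x)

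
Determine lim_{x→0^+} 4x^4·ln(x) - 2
The product is a 0·∞ indeterminate form at x → 0⁺.
Rewrite the product as 4·ln(x) / x^(-4) and apply L'Hôpital, or use the standard hierarchy x^(-4) ≫ |ln x| as x → 0⁺.
The indeterminate product → 0, so the limit = -2.

Final answer: -2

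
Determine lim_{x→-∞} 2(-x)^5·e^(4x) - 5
The product is a 0·∞ indeterminate form at x → -∞.
Rewrite the product as 2(-x)^5 / e^(-4x) (an ∞/∞ form) and apply L'Hôpital, or use the standard hierarchy e^(4|x|) ≫ |(-x)^5| as x → -∞.
The indeterminate product → 0, so the limit = -5.

Final answer: -5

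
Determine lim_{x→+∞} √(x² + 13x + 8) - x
This is an ∞ − ∞ indeterminate form.
Multiply and divide by the conjugate √(x²+13x + 8) + x; the x² terms cancel, leaving (13x + 8)/(√(x²+13x + 8)+x) → 13/2.
Limit = 13/2.

Final answer: 13/2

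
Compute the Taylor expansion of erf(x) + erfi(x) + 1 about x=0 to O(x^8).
2·x^5/(5·√(π)) + 4·x/√(π) + 1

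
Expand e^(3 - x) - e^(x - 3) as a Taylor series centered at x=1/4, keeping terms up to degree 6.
(-1 + e^(11/2))·e^(-11/4) + (-e^(11/2) - 1)·e^(-11/4)·(x - 1/4) + (-1 + e^(11/2))·e^(-11/4)·(x - 1/4)^2/2 + (-e^(11/2) - 1)·e^(-11/4)·(x - 1/4)^3/6 + (-1 + e^(11/2))·e^(-11/4)·(x - 1/4)^4/24 + (-e^(11/2) - 1)·e^(-11/4)·(x - 1/4)^5/120 + (-1 + e^(11/2))·e^(-11/4)·(x - 1/4)^6/720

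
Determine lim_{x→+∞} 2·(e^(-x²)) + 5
Evaluate the dominant behaviour as x → +∞; each term tends to a finite value or vanishes.
Limit = 5.

Final answer: 5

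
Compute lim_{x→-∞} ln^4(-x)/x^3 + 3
The quotient is an ∞/∞ indeterminate form as x → -∞.
Compare growth rates of the dominant terms (exponentials ≫ polynomials ≫ logarithms), or apply L'Hôpital's rule; the quotient → 0.
Adding the constant: 0 + 3 = 3. Limit = 3.

Final answer: 3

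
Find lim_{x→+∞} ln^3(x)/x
This is an ∞/∞ indeterminate form as x → +∞.
The polynomial denominator x dominates the logarithmic numerator (any positive power of x ≫ ln^3(x) as x → ∞), so the quotient → 0.
Limit = 0.

Final answer: 0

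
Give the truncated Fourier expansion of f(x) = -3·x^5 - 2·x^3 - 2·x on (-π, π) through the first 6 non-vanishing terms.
(-700 - 6·π^4 + 116·π^2)·sin(x) + (-13·π^2 + 43/2 + 3·π^4)·sin(2·x) + (-2·π^4 - 92/27 + 28·π^2/9)·sin(3·x) + (-7·π^2/8 + 85/64 + 3·π^4/2)·sin(4·x) + (-6·π^4/5 - 524/625 + 4·π^2/25)·sin(5·x) + (35/54 + π^2/9 + π^4)·sin(6·x)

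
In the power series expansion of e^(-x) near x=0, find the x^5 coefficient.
Expand to order 5: e^(-x) = -x^5/120 + x^4/24 - x^3/6 + x^2/2 - x + 1 + O(x^6).
The coefficient of x^5 is -1/120.

Final answer: -1/120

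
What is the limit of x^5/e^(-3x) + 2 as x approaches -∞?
The quotient is an ∞/∞ indeterminate form as x → -∞.
Compare growth rates of the dominant terms (exponentials ≫ polynomials ≫ logarithms), or apply L'Hôpital's rule; the quotient → 0.
Adding the constant: 0 + 2 = 2. Limit = 2.

Final answer: 2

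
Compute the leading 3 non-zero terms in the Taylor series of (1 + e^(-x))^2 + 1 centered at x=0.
3·x^2 - 4·x + 5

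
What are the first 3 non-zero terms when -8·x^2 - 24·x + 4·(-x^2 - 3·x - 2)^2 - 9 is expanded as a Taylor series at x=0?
44·x^2 + 24·x + 7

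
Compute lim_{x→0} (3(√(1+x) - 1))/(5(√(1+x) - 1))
Both numerator and denominator → 0 as x → 0; this is a 0/0 indeterminate form.
Expand each to leading order near x = 0: numerator ~ 3·x/2, denominator ~ 5·x/2.
The limit of the ratio is 3/5.

Final answer: 3/5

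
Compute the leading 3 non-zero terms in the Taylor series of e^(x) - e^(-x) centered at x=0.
x^5/60 + x^3/3 + 2·x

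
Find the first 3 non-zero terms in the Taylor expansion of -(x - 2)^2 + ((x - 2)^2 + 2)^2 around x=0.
27·x^2 - 44·x + 32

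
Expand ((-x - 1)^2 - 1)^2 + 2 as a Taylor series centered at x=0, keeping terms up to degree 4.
x^4 + 4·x^3 + 4·x^2 + 2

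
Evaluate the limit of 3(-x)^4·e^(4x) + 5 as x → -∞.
The product is a 0·∞ indeterminate form at x → -∞.
Rewrite the product as 3(-x)^4 / e^(-4x) (an ∞/∞ form) and apply L'Hôpital, or use the standard hierarchy e^(4|x|) ≫ |(-x)^4| as x → -∞.
The indeterminate product → 0, so the limit = 5.

Final answer: 5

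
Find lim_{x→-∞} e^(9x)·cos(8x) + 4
Evaluate the dominant behaviour as x → -∞; each term tends to a finite value or vanishes.
Limit = 4.

Final answer: 4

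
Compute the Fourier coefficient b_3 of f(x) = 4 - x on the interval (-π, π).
b_3 = (1/π) ∫_{-π}^{π} f(x)·sin(3x) dx.
Evaluate the integral (use parity and integration by parts as needed): b_3 = -2/3.

Final answer: -2/3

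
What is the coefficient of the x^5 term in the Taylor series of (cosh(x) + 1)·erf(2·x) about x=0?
Expand to order 5: (cosh(x) + 1)·erf(2·x) = 103·x^5/(10·√(π)) - 26·x^3/(3·√(π)) + 8·x/√(π) + O(x^6).
The coefficient of x^5 is 103/(10·√(π)).

Final answer: 103/(10·√(π))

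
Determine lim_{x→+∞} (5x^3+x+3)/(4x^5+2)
This is an ∞/∞ indeterminate form as x → +∞.
Divide numerator and denominator by x^5 and let the lower-order terms vanish; the numerator's degree 3 is below the denominator's degree 5, so the quotient → 0.
Limit = 0.

Final answer: 0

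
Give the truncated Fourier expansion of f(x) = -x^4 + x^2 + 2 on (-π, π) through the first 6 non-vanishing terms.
(-52 + 8·π^2)·cos(x) + (4 - 2·π^2)·cos(2·x) + (-28/27 + 8·π^2/9)·cos(3·x) + (7/16 - π^2/2)·cos(4·x) + (-148/625 + 8·π^2/25)·cos(5·x) - π^4/5 + 2 + π^2/3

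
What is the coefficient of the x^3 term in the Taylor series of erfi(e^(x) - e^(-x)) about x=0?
Expand to order 3: erfi(e^(x) - e^(-x)) = 6·x^3/√(π) + 4·x/√(π) + O(x^4).
The coefficient of x^3 is 6/√(π).

Final answer: 6/√(π)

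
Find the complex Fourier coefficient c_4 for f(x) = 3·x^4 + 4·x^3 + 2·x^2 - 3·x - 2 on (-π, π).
Compute the real Fourier coefficients first: a_4 = -1/16 + 3·π^2/2, b_4 = 9/4 - 2·π^2.
Then c_4 = (a_4 − i·b_4)/2 = -1/32 + 3·π^2/4 - 9·i/8 + i·π^2.

Final answer: -1/32 + 3·π^2/4 - 9·i/8 + i·π^2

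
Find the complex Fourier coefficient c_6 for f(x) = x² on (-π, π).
Compute the real Fourier coefficients first: a_6 = 1/9, b_6 = 0.
Then c_6 = (a_6 − i·b_6)/2 = 1/18.

Final answer: 1/18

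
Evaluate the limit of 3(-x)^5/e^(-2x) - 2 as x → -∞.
The quotient is an ∞/∞ indeterminate form as x → -∞.
Compare growth rates of the dominant terms (exponentials ≫ polynomials ≫ logarithms), or apply L'Hôpital's rule; the quotient → 0.
Adding the constant: 0 - 2 = -2. Limit = -2.

Final answer: -2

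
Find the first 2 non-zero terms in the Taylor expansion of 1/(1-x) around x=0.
x + 1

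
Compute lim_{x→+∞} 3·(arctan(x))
Evaluate the dominant behaviour as x → +∞; each term tends to a finite value or vanishes.
Limit = 3·π/2.

Final answer: 3·π/2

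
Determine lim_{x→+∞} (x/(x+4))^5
As x → +∞: x/(x+4) = 1/(1 + 4/x) → 1, and the 5th power of a limit-1 base also → 1.
Limit = 1.

Final answer: 1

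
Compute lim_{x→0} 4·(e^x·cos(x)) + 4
Direct substitution at x = 0 gives 8.

Final answer: 8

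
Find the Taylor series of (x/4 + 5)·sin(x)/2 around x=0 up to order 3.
-5·x^3/12 + x^2/8 + 5·x/2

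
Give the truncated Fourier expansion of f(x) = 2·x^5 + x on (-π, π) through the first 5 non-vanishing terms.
(-80·π^2 + 4·π^4 + 482)·sin(x) + (-2·π^4 - 16 + 10·π^2)·sin(2·x) + (-80·π^2/27 + 214/81 + 4·π^4/3)·sin(3·x) + (-π^4 - 31/32 + 5·π^2/4)·sin(4·x) + (-16·π^2/25 + 346/625 + 4·π^4/5)·sin(5·x)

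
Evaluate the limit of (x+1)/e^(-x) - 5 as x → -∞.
The quotient is an ∞/∞ indeterminate form as x → -∞.
Compare growth rates of the dominant terms (exponentials ≫ polynomials ≫ logarithms), or apply L'Hôpital's rule; the quotient → 0.
Adding the constant: 0 - 5 = -5. Limit = -5.

Final answer: -5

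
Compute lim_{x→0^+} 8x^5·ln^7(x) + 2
The product is a 0·∞ indeterminate form at x → 0⁺.
Rewrite the product as 8·ln^7(x) / x^(-5) and apply L'Hôpital, or use the standard hierarchy x^(-5) ≫ |ln x|^7 as x → 0⁺.
The indeterminate product → 0, so the limit = 2.

Final answer: 2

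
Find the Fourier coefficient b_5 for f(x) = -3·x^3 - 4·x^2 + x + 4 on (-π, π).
b_5 = (1/π) ∫_{-π}^{π} f(x)·sin(5x) dx.
Evaluate the integral (use parity and integration by parts as needed): b_5 = 86/125 - 6·π^2/5.

Final answer: 86/125 - 6·π^2/5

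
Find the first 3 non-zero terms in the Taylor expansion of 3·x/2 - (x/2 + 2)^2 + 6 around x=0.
-x^2/4 - x/2 + 2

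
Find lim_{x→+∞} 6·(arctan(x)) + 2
Evaluate the dominant behaviour as x → +∞; each term tends to a finite value or vanishes.
Limit = 2 + 3·π.

Final answer: 2 + 3·π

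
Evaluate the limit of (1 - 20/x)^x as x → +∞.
As x → +∞: this is the defining limit (1 - 20/x)^x → e^(-20).
Limit = e^(-20).

Final answer: e^(-20)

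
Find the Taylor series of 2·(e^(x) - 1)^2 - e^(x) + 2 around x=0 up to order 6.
41·x^6/240 + 59·x^5/120 + 9·x^4/8 + 11·x^3/6 + 3·x^2/2 - x + 1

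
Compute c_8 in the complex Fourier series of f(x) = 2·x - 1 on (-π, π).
Compute the real Fourier coefficients first: a_8 = 0, b_8 = -1/2.
Then c_8 = (a_8 − i·b_8)/2 = i/4.

Final answer: i/4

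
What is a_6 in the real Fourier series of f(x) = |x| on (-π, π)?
a_6 = (1/π) ∫_{-π}^{π} f(x)·cos(6x) dx.
Evaluate the integral (use parity and integration by parts as needed): a_6 = 0.

Final answer: 0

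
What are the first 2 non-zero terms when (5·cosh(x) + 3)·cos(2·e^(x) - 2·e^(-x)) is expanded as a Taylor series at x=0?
8 - 123·x^2/2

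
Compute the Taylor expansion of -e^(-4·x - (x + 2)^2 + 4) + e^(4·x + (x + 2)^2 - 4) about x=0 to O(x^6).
8312·x^5/15 + 64·x^4 + 512·x^3/3 + 2·x^2 + 16·x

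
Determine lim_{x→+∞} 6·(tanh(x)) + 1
Evaluate the dominant behaviour as x → +∞; each term tends to a finite value or vanishes.
Limit = 7.

Final answer: 7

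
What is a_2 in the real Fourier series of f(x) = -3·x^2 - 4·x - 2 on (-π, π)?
a_2 = (1/π) ∫_{-π}^{π} f(x)·cos(2x) dx.
Evaluate the integral (use parity and integration by parts as needed): a_2 = -3.

Final answer: -3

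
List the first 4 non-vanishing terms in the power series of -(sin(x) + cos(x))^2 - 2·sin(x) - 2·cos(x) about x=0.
5·x^3/3 + x^2 - 4·x - 3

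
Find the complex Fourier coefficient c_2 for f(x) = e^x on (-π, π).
Compute the real Fourier coefficients first: a_2 = (-1 + e^(2·π))·e^(-π)/(5·π), b_2 = (2 - 2·e^(2·π))·e^(-π)/(5·π).
Then c_2 = (a_2 − i·b_2)/2 = -e^(-π)/(10·π) + e^(π)/(10·π) - i·e^(-π)/(5·π) + i·e^(π)/(5·π).

Final answer: -e^(-π)/(10·π) + e^(π)/(10·π) - i·e^(-π)/(5·π) + i·e^(π)/(5·π)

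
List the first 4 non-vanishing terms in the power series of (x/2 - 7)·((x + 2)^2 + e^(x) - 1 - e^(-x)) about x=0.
-11·x^3/6 - 4·x^2 - 81·x/2 - 21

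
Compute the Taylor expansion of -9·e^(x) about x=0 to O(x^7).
-x^6/80 - 3·x^5/40 - 3·x^4/8 - 3·x^3/2 - 9·x^2/2 - 9·x - 9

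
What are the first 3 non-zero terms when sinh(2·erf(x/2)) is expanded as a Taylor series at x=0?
x^5·(-1/(3·π^(3/2)) + 1/(80·√(π)) + 4/(15·π^(5/2))) + x^3·(-1/(6·√(π)) + 4/(3·π^(3/2))) + 2·x/√(π)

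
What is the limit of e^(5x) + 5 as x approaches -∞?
Evaluate the dominant behaviour as x → -∞; each term tends to a finite value or vanishes.
Limit = 5.

Final answer: 5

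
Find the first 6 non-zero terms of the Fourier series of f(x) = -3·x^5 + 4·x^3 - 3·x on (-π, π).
(-774 - 6·π^4 + 128·π^2)·sin(x) + (-19·π^2 + 63/2 + 3·π^4)·sin(2·x) + (-2·π^4 - 182/27 + 64·π^2/9)·sin(3·x) + (-31·π^2/8 + 189/64 + 3·π^4/2)·sin(4·x) + (-6·π^4/5 - 1134/625 + 64·π^2/25)·sin(5·x) + (-17·π^2/9 + 71/54 + π^4)·sin(6·x)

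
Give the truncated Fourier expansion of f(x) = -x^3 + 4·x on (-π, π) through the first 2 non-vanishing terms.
(20 - 2·π^2)·sin(x) + (-11/2 + π^2)·sin(2·x)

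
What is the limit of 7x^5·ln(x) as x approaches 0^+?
This is a 0·∞ indeterminate form at x → 0⁺.
Rewrite the product as 7·ln(x) / x^(-5) and apply L'Hôpital, or use the standard hierarchy x^(-5) ≫ |ln x| as x → 0⁺.
The indeterminate product → 0, so the limit = 0.

Final answer: 0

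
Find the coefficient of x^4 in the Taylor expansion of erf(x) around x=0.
Expand to order 4: erf(x) = -2·x^3/(3·√(π)) + 2·x/√(π) + O(x^5).
The coefficient of x^4 is 0.

Final answer: 0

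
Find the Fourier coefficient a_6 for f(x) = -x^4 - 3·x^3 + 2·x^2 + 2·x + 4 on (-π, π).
a_6 = (1/π) ∫_{-π}^{π} f(x)·cos(6x) dx.
Evaluate the integral (use parity and integration by parts as needed): a_6 = 7/27 - 2·π^2/9.

Final answer: 7/27 - 2·π^2/9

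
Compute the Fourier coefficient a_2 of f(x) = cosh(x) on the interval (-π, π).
a_2 = (1/π) ∫_{-π}^{π} f(x)·cos(2x) dx.
Evaluate the integral (use parity and integration by parts as needed): a_2 = 2·sinh(π)/(5·π).

Final answer: 2·sinh(π)/(5·π)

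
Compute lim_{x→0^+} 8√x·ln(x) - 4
The product is a 0·∞ indeterminate form at x → 0⁺.
Rewrite the product as 8·ln(x) / x^(-1/2) and apply L'Hôpital, or use the standard hierarchy x^(-1/2) ≫ |ln x| as x → 0⁺.
The indeterminate product → 0, so the limit = -4.

Final answer: -4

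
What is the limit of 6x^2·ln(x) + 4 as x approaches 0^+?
The product is a 0·∞ indeterminate form at x → 0⁺.
Rewrite the product as 6·ln(x) / x^(-2) and apply L'Hôpital, or use the standard hierarchy x^(-2) ≫ |ln x| as x → 0⁺.
The indeterminate product → 0, so the limit = 4.

Final answer: 4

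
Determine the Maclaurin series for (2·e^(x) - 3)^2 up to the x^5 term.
29·x^5/30 + 13·x^4/6 + 10·x^3/3 + 2·x^2 - 4·x + 1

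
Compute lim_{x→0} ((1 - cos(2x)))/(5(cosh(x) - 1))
Both numerator and denominator → 0 as x → 0; this is a 0/0 indeterminate form.
Expand each to leading order near x = 0: numerator ~ 2·x^2, denominator ~ 5·x^2/2.
The limit of the ratio is 4/5.

Final answer: 4/5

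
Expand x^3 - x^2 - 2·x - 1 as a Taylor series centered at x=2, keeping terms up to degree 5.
-1 + 6·(x - 2) + 5·(x - 2)^2 + (x - 2)^3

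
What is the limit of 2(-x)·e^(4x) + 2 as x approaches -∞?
The product is a 0·∞ indeterminate form at x → -∞.
Rewrite the product as 2(-x) / e^(-4x) (an ∞/∞ form) and apply L'Hôpital, or use the standard hierarchy e^(4|x|) ≫ |(-x)| as x → -∞.
The indeterminate product → 0, so the limit = 2.

Final answer: 2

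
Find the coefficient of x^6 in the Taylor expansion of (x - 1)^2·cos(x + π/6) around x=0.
Expand to order 6: (x - 1)^2·cos(x + π/6) = x^6·(1/120 + 29·√(3)/1440) + x^5·(19/240 - √(3)/24) + x^4·(-11·√(3)/48 - 1/6) + x^3·(-5/12 + √(3)/2) + x^2·(√(3)/4 + 1) + x·(-√(3) - 1/2) + √(3)/2 + O(x^7).
The coefficient of x^6 is 1/120 + 29·√(3)/1440.

Final answer: 1/120 + 29·√(3)/1440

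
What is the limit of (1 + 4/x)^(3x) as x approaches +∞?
As x → +∞: write (1 + 4/x)^(3x) = ((1 + 4/x)^x)^3 → (e^4)^3 = e^12.
Limit = e^(12).

Final answer: e^(12)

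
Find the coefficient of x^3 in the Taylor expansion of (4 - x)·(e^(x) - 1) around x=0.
Expand to order 3: (4 - x)·(e^(x) - 1) = x^3/6 + x^2 + 4·x + O(x^4).
The coefficient of x^3 is 1/6.

Final answer: 1/6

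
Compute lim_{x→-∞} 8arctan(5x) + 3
Evaluate the dominant behaviour as x → -∞; each term tends to a finite value or vanishes.
Limit = 3 - 4·π.

Final answer: 3 - 4·π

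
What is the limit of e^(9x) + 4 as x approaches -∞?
Evaluate the dominant behaviour as x → -∞; each term tends to a finite value or vanishes.
Limit = 4.

Final answer: 4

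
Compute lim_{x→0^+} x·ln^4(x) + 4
The product is a 0·∞ indeterminate form at x → 0⁺.
Rewrite the product as ln^4(x) / x^(-1) and apply L'Hôpital, or use the standard hierarchy x^(-1) ≫ |ln x|^4 as x → 0⁺.
The indeterminate product → 0, so the limit = 4.

Final answer: 4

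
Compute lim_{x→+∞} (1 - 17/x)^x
As x → +∞: this is the defining limit (1 - 17/x)^x → e^(-17).
Limit = e^(-17).

Final answer: e^(-17)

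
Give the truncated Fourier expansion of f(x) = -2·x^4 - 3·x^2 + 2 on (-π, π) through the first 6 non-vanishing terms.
(-84 + 16·π^2)·cos(x) + (3 - 4·π^2)·cos(2·x) + (4/27 + 16·π^2/9)·cos(3·x) + (-π^2 - 3/8)·cos(4·x) + (204/625 + 16·π^2/25)·cos(5·x) - 2·π^4/5 - π^2 + 2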